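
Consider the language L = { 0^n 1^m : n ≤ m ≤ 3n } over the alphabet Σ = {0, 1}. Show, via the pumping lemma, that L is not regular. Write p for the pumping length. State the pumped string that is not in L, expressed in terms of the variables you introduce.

Assume L is regular. Let p be the pumping length given by the pumping lemma.
Take w = 0^p 1^p ∈ L (since p ≤ p ≤ 3p), with |w| = 2p ≥ p.
By the pumping lemma, w = xyz with |xy| ≤ p and |y| > 0.
Because |xy| ≤ p and w begins with p copies of 0, we have y = 0^k with 1 ≤ k ≤ p.
Pump with i = 2: xy^2z = 0^{p+k} 1^p. Now n = p+k > p = m, so the condition n ≤ m fails. Thus xy^2z ∉ L.
This contradicts the pumping lemma, so L is not regular.

0^{p+k} 1^p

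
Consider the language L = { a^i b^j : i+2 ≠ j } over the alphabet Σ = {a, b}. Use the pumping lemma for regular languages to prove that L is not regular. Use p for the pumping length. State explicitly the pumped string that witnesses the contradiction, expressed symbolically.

a^{p+p!} b^{p+p!+2}

Assume L is regular; let p be its pumping constant.
Choose w = a^p b^{p+p!+2}. Since p ≠ (p+p!+2)-2 = p+p!, w ∈ L; and |w| ≥ p.
By the pumping lemma, w = xyz with |xy| ≤ p and |y| ≥ 1.
The first p characters of w are a's, so xy (and hence y) consists only of a's. Write y = a^k, 1 ≤ k ≤ p.
Since 1 ≤ k ≤ p, k divides p!; set t = 1 + p!/k. Then xy^t z has p + (p!/k)·k = p + p! copies of a. Now the a-count is p+p! and (b-count)-2 = (p+p!+2)-2 = p+p!, so i+2 ≠ j fails. So xy^t z = a^{p+p!} b^{p+p!+2} ∉ L.
This contradicts the pumping lemma, so L is not regular.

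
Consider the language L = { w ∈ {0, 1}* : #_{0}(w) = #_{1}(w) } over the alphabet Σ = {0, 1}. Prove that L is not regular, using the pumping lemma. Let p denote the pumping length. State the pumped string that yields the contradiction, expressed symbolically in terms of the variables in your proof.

0^{p+k} 1^p

Assume L is regular; let p be its pumping constant.
Choose w = 0^p 1^p ∈ L with |w| = 2p ≥ p.
The pumping lemma gives a decomposition w = xyz where |xy| ≤ p and y is nonempty.
The first p characters of w are 0's, so xy (and hence y) consists only of 0's. Write y = 0^k, 1 ≤ k ≤ p.
Pump with i = 2: xy^2z = 0^{p+k} 1^p has p+k occurrences of 0 but only p of 1. Since k ≥ 1 the counts differ, so xy^2z ∉ L.
Contradiction. Therefore L is not regular.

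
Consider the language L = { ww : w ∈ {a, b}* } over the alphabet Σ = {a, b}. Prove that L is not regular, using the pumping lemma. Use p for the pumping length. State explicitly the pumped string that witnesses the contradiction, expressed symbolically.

a^{p+k} b^p a^p b^p

Suppose for contradiction that L is regular, and let p be the pumping length.
Take w = a^p b^p a^p b^p = uu where u = a^pb^p; then w ∈ L and |w| = 4p ≥ p.
By the pumping lemma, w = xyz with |xy| ≤ p and |y| > 0.
The first p characters of w are a's, so xy (and hence y) consists only of a's. Write y = a^k, 1 ≤ k ≤ p.
Pump with i = 2: xy^2z = a^{p+k} b^p a^p b^p, of length 4p+k. Suppose this equals vv. The string starts with a and ends with b, so v does too; thus the boundary between the two copies of v is a b→a transition. There is exactly one such transition, at position 2p+k, so |v| = 2p+k and |vv| = 4p+2k ≠ 4p+k since k ≥ 1. So xy^2z ∉ L.
Contradiction. Therefore L is not regular.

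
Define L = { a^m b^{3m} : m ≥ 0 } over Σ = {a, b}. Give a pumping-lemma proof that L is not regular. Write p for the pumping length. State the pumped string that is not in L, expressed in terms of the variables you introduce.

a^{p+k} b^{3p}

Suppose for contradiction that L is regular, and let p be the pumping length.
Take w = a^p b^{3p}. Then w ∈ L and |w| = 4p ≥ p.
By the pumping lemma, w = xyz with |xy| ≤ p and |y| > 0.
Since the first p symbols of w are all a's and |xy| ≤ p, y lies entirely in the leading a-block: y = a^k for some k with 1 ≤ k ≤ p.
Pump with i = 2: xy^2z = a^{p+k} b^{3p}. For this to lie in L we would need 3p = 3(p+k), which forces k = 0. But k ≥ 1, so xy^2z ∉ L.
This is a contradiction; hence L is not regular.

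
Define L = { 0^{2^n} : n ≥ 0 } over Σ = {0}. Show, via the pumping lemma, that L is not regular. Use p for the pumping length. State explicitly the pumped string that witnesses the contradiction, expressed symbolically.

0^{2^p+k}

Suppose for contradiction that L is regular, and let p be the pumping length.
Take w = 0^{2^p} ∈ L with |w| = 2^p ≥ p.
The pumping lemma gives a decomposition w = xyz where |xy| ≤ p and |y| > 0.
Then y = 0^k for some k with 1 ≤ k ≤ p.
Pump with i = 2: xy^2z = 0^{2^p+k}. Since 1 ≤ k ≤ p < 2^p, we have 2^p < 2^p+k < 2^{p+1}, so 2^p+k is not a power of 2. So xy^2z ∉ L.
Contradiction. Therefore L is not regular.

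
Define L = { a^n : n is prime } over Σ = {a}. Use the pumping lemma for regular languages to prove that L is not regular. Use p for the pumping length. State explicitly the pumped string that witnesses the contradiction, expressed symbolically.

a^{q(1+k)}

Suppose for contradiction that L is regular, and let p be the pumping length.
Let q be a prime with q ≥ p+2 (infinitely many primes exist), and take w = a^q ∈ L with |w| = q ≥ p.
Write w = xyz as guaranteed by the lemma, with |xy| ≤ p and |y| ≥ 1.
Then y = a^k for some k with 1 ≤ k ≤ p.
Since 1 ≤ k ≤ p, |xz| = q-k. Pump with i = q+1: |xy^{q+1}z| = (q-k)+(q+1)k = q+qk = q(1+k), which is composite (both factors ≥ 2). So xy^{q+1}z = a^{q(1+k)} ∉ L.
This contradicts the pumping lemma, so L is not regular.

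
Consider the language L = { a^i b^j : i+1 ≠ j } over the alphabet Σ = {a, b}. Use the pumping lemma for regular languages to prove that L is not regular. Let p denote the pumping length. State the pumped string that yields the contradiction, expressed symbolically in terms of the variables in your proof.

a^{p+p!} b^{p+p!+1}

Assume L is regular; let p be its pumping constant.
Choose w = a^p b^{p+p!+1}. Since p ≠ (p+p!+1)-1 = p+p!, w ∈ L; and |w| ≥ p.
The pumping lemma gives a decomposition w = xyz where |xy| ≤ p and y is nonempty.
Because |xy| ≤ p and w begins with p copies of a, we have y = a^k with 1 ≤ k ≤ p.
Since 1 ≤ k ≤ p, k divides p!; set t = 1 + p!/k. Then xy^t z has p + (p!/k)·k = p + p! copies of a. Now the a-count is p+p! and (b-count)-1 = (p+p!+1)-1 = p+p!, so i+1 ≠ j fails. So xy^t z = a^{p+p!} b^{p+p!+1} ∉ L.
This contradicts the pumping lemma, so L is not regular.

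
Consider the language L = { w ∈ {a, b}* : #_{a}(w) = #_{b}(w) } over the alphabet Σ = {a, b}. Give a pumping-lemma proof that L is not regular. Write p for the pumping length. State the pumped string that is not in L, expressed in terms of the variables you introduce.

a^{p+k} b^p

Assume L is regular. Let p be the pumping length given by the pumping lemma.
Choose w = a^p b^p ∈ L with |w| = 2p ≥ p.
Write w = xyz as guaranteed by the lemma, with |xy| ≤ p and |y| > 0.
Since the first p symbols of w are all a's and |xy| ≤ p, y lies entirely in the leading a-block: y = a^k for some k with 1 ≤ k ≤ p.
Pump with i = 2: xy^2z = a^{p+k} b^p has p+k occurrences of a but only p of b. Since k ≥ 1 the counts differ, so xy^2z ∉ L.
Contradiction. Therefore L is not regular.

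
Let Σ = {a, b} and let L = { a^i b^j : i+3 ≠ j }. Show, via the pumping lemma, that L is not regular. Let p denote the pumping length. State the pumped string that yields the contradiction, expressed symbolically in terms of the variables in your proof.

a^{p+p!} b^{p+p!+3}

Suppose for contradiction that L is regular, and let p be the pumping length.
Choose w = a^p b^{p+p!+3}. Since p ≠ (p+p!+3)-3 = p+p!, w ∈ L; and |w| ≥ p.
By the pumping lemma, w = xyz with |xy| ≤ p and y is nonempty.
Because |xy| ≤ p and w begins with p copies of a, we have y = a^k with 1 ≤ k ≤ p.
Since 1 ≤ k ≤ p, k divides p!; set t = 1 + p!/k. Then xy^t z has p + (p!/k)·k = p + p! copies of a. Now the a-count is p+p! and (b-count)-3 = (p+p!+3)-3 = p+p!, so i+3 ≠ j fails. So xy^t z = a^{p+p!} b^{p+p!+3} ∉ L.
Contradiction. Therefore L is not regular.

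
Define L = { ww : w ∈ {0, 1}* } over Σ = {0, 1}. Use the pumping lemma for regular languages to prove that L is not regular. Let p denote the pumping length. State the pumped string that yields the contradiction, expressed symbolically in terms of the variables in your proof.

0^{p+k} 1^p 0^p 1^p

Toward a contradiction, assume L is regular with pumping length p.
Take w = 0^p 1^p 0^p 1^p = uu where u = 0^p1^p; then w ∈ L and |w| = 4p ≥ p.
Write w = xyz as guaranteed by the lemma, with |xy| ≤ p and |y| ≥ 1.
The first p characters of w are 0's, so xy (and hence y) consists only of 0's. Write y = 0^k, 1 ≤ k ≤ p.
Pump with i = 2: xy^2z = 0^{p+k} 1^p 0^p 1^p, of length 4p+k. Suppose this equals vv. The string starts with 0 and ends with 1, so v does too; thus the boundary between the two copies of v is a 1→0 transition. There is exactly one such transition, at position 2p+k, so |v| = 2p+k and |vv| = 4p+2k ≠ 4p+k since k ≥ 1. So xy^2z ∉ L.
This is a contradiction; hence L is not regular.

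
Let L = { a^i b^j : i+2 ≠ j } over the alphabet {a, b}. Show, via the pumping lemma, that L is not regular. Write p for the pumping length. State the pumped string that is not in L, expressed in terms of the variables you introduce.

Assume L is regular. Let p be the pumping length given by the pumping lemma.
Choose w = a^p b^{p+p!+2}. Since p ≠ (p+p!+2)-2 = p+p!, w ∈ L; and |w| ≥ p.
Write w = xyz as guaranteed by the lemma, with |xy| ≤ p and y is nonempty.
The first p characters of w are a's, so xy (and hence y) consists only of a's. Write y = a^k, 1 ≤ k ≤ p.
Since 1 ≤ k ≤ p, k divides p!; set t = 1 + p!/k. Then xy^t z has p + (p!/k)·k = p + p! copies of a. Now the a-count is p+p! and (b-count)-2 = (p+p!+2)-2 = p+p!, so i+2 ≠ j fails. So xy^t z = a^{p+p!} b^{p+p!+2} ∉ L.
This is a contradiction; hence L is not regular.

a^{p+p!} b^{p+p!+2}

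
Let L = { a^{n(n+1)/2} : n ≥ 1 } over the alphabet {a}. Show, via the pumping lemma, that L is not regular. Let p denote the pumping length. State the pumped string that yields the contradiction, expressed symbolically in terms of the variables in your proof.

a^{p(p+1)/2+k}

Suppose for contradiction that L is regular, and let p be the pumping length.
Take w = a^{p(p+1)/2} ∈ L with |w| = p(p+1)/2 ≥ p.
By the pumping lemma, w = xyz with |xy| ≤ p and |y| ≥ 1.
Then y = a^k for some k with 1 ≤ k ≤ p.
Pump with i = 2: xy^2z = a^{p(p+1)/2+k}. Since 1 ≤ k ≤ p, p(p+1)/2 < p(p+1)/2+k ≤ p(p+1)/2+p < (p+1)(p+2)/2, so p(p+1)/2+k is strictly between consecutive triangular numbers. So xy^2z ∉ L.
This contradicts the pumping lemma, so L is not regular.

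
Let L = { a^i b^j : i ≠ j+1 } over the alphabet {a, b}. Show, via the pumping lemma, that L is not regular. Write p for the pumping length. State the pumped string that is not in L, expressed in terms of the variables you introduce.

a^{p+p!} b^{p+p!-1}

Suppose for contradiction that L is regular, and let p be the pumping length.
Choose w = a^p b^{p+p!-1}. Since p ≠ (p+p!-1)+1 = p+p!, w ∈ L; and |w| ≥ p.
The pumping lemma gives a decomposition w = xyz where |xy| ≤ p and |y| ≥ 1.
Because |xy| ≤ p and w begins with p copies of a, we have y = a^k with 1 ≤ k ≤ p.
Since 1 ≤ k ≤ p, k divides p!; set t = 1 + p!/k. Then xy^t z has p + (p!/k)·k = p + p! copies of a. Now the a-count is p+p! and (b-count)+1 = (p+p!-1)+1 = p+p!, so i ≠ j+1 fails. So xy^t z = a^{p+p!} b^{p+p!-1} ∉ L.
This is a contradiction; hence L is not regular.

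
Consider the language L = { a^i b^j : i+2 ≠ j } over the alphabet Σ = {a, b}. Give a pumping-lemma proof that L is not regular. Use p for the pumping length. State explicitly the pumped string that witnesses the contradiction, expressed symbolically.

a^{p+p!} b^{p+p!+2}

Toward a contradiction, assume L is regular with pumping length p.
Choose w = a^p b^{p+p!+2}. Since p ≠ (p+p!+2)-2 = p+p!, w ∈ L; and |w| ≥ p.
The pumping lemma gives a decomposition w = xyz where |xy| ≤ p and |y| ≥ 1.
The first p characters of w are a's, so xy (and hence y) consists only of a's. Write y = a^k, 1 ≤ k ≤ p.
Since 1 ≤ k ≤ p, k divides p!; set t = 1 + p!/k. Then xy^t z has p + (p!/k)·k = p + p! copies of a. Now the a-count is p+p! and (b-count)-2 = (p+p!+2)-2 = p+p!, so i+2 ≠ j fails. So xy^t z = a^{p+p!} b^{p+p!+2} ∉ L.
This is a contradiction; hence L is not regular.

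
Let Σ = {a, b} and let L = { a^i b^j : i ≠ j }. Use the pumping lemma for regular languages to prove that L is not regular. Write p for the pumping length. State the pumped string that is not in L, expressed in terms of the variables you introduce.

a^{p+p!} b^{p+p!}

Assume L is regular; let p be its pumping constant.
Choose w = a^p b^{p+p!}. Since p ≠ p+p!, w ∈ L; and |w| ≥ p.
The pumping lemma gives a decomposition w = xyz where |xy| ≤ p and |y| ≥ 1.
Since the first p symbols of w are all a's and |xy| ≤ p, y lies entirely in the leading a-block: y = a^k for some k with 1 ≤ k ≤ p.
Since 1 ≤ k ≤ p, k divides p!; set t = 1 + p!/k. Then xy^t z has p + (p!/k)·k = p + p! copies of a. Now the a-count equals the b-count, so i ≠ j fails. So xy^t z = a^{p+p!} b^{p+p!} ∉ L.
This contradicts the pumping lemma, so L is not regular.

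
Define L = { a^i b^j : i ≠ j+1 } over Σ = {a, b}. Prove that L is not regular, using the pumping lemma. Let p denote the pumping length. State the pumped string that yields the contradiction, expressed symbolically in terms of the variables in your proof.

Toward a contradiction, assume L is regular with pumping length p.
Choose w = a^p b^{p+p!-1}. Since p ≠ (p+p!-1)+1 = p+p!, w ∈ L; and |w| ≥ p.
By the pumping lemma, w = xyz with |xy| ≤ p and |y| ≥ 1.
Because |xy| ≤ p and w begins with p copies of a, we have y = a^k with 1 ≤ k ≤ p.
Since 1 ≤ k ≤ p, k divides p!; set t = 1 + p!/k. Then xy^t z has p + (p!/k)·k = p + p! copies of a. Now the a-count is p+p! and (b-count)+1 = (p+p!-1)+1 = p+p!, so i ≠ j+1 fails. So xy^t z = a^{p+p!} b^{p+p!-1} ∉ L.
This is a contradiction; hence L is not regular.

a^{p+p!} b^{p+p!-1}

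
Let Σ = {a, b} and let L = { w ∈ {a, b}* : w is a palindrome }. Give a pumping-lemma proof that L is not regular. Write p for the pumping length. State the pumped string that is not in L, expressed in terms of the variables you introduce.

a^{p+k} b a^p

Assume L is regular; let p be its pumping constant.
Take w = a^p b a^p, a palindrome of length 2p+1 ≥ p.
Write w = xyz as guaranteed by the lemma, with |xy| ≤ p and y is nonempty.
Since the first p symbols of w are all a's and |xy| ≤ p, y lies entirely in the leading a-block: y = a^k for some k with 1 ≤ k ≤ p.
Pump with i = 2: xy^2z = a^{p+k} b a^p. Its reverse is a^p b a^{p+k}, which differs from xy^2z since k ≥ 1. So xy^2z is not a palindrome and xy^2z ∉ L.
This contradicts the pumping lemma, so L is not regular.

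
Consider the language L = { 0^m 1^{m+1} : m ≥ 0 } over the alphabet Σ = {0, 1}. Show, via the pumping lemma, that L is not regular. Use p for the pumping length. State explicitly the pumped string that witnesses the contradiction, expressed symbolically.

0^{p+k} 1^{p+1}

Assume L is regular; let p be its pumping constant.
Choose w = 0^p 1^{p+1}, which is in L with |w| = 2p+1 ≥ p.
The pumping lemma gives a decomposition w = xyz where |xy| ≤ p and |y| ≥ 1.
Since the first p symbols of w are all 0's and |xy| ≤ p, y lies entirely in the leading 0-block: y = 0^k for some k with 1 ≤ k ≤ p.
Pump with i = 2: xy^2z = 0^{p+k} 1^{p+1}. For this to lie in L we would need p+1 = (p+k)+1, which forces k = 0. But k ≥ 1, so xy^2z ∉ L.
This is a contradiction; hence L is not regular.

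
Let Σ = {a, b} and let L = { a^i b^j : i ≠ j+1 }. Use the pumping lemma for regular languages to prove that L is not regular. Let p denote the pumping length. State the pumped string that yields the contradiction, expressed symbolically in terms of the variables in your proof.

Toward a contradiction, assume L is regular with pumping length p.
Choose w = a^p b^{p+p!-1}. Since p ≠ (p+p!-1)+1 = p+p!, w ∈ L; and |w| ≥ p.
By the pumping lemma, w = xyz with |xy| ≤ p and |y| ≥ 1.
The first p characters of w are a's, so xy (and hence y) consists only of a's. Write y = a^k, 1 ≤ k ≤ p.
Since 1 ≤ k ≤ p, k divides p!; set t = 1 + p!/k. Then xy^t z has p + (p!/k)·k = p + p! copies of a. Now the a-count is p+p! and (b-count)+1 = (p+p!-1)+1 = p+p!, so i ≠ j+1 fails. So xy^t z = a^{p+p!} b^{p+p!-1} ∉ L.
This contradicts the pumping lemma, so L is not regular.

a^{p+p!} b^{p+p!-1}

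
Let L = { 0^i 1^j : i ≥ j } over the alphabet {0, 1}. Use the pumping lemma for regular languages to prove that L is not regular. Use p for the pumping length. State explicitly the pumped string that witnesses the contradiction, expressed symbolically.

Toward a contradiction, assume L is regular with pumping length p.
Choose w = 0^p 1^p ∈ L, with |w| = 2p ≥ p.
The pumping lemma gives a decomposition w = xyz where |xy| ≤ p and |y| ≥ 1.
Because |xy| ≤ p and w begins with p copies of 0, we have y = 0^k with 1 ≤ k ≤ p.
Consider xy^0z = xz = 0^{p-k} 1^p. Since k ≥ 1, the 0-count p-k is less than p, so i ≥ j fails; thus xz ∉ L.
Contradiction. Therefore L is not regular.

0^{p-k} 1^p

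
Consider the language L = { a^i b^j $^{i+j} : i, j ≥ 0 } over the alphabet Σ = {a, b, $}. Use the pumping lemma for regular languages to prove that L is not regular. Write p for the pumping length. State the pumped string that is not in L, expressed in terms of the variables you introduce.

a^{p+k} b^p $^{2p}

Toward a contradiction, assume L is regular with pumping length p.
Take w = a^p b^p $^{2p} ∈ L (with i=j=p, i+j=2p), |w| = 4p ≥ p.
By the pumping lemma, w = xyz with |xy| ≤ p and |y| ≥ 1.
The first p characters of w are a's, so xy (and hence y) consists only of a's. Write y = a^k, 1 ≤ k ≤ p.
Consider xy^2z = a^{p+k} b^p $^{2p}. Now the a- and b-counts sum to 2p+k, but the $-count is 2p ≠ 2p+k. So xy^2z ∉ L.
This is a contradiction; hence L is not regular.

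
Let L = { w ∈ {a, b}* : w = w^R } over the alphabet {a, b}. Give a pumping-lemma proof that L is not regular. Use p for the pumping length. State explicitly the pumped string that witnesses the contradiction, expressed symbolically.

a^{p+k} b a^p

Suppose for contradiction that L is regular, and let p be the pumping length.
Take w = a^p b a^p, a palindrome of length 2p+1 ≥ p.
The pumping lemma gives a decomposition w = xyz where |xy| ≤ p and |y| > 0.
Because |xy| ≤ p and w begins with p copies of a, we have y = a^k with 1 ≤ k ≤ p.
Pump with i = 2: xy^2z = a^{p+k} b a^p. Its reverse is a^p b a^{p+k}, which differs from xy^2z since k ≥ 1. So xy^2z is not a palindrome and xy^2z ∉ L.
Contradiction. Therefore L is not regular.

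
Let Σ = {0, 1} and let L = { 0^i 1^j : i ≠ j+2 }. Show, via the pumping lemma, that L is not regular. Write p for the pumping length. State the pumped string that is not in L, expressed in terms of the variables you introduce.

0^{p+p!} 1^{p+p!-2}

Toward a contradiction, assume L is regular with pumping length p.
Choose w = 0^p 1^{p+p!-2}. Since p ≠ (p+p!-2)+2 = p+p!, w ∈ L; and |w| ≥ p.
Write w = xyz as guaranteed by the lemma, with |xy| ≤ p and y is nonempty.
Since the first p symbols of w are all 0's and |xy| ≤ p, y lies entirely in the leading 0-block: y = 0^k for some k with 1 ≤ k ≤ p.
Since 1 ≤ k ≤ p, k divides p!; set t = 1 + p!/k. Then xy^t z has p + (p!/k)·k = p + p! copies of 0. Now the 0-count is p+p! and (1-count)+2 = (p+p!-2)+2 = p+p!, so i ≠ j+2 fails. So xy^t z = 0^{p+p!} 1^{p+p!-2} ∉ L.
Contradiction. Therefore L is not regular.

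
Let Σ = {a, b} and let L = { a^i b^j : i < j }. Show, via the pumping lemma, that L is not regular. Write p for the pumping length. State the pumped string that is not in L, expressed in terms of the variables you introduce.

Toward a contradiction, assume L is regular with pumping length p.
Choose w = a^p b^{p+1} ∈ L, with |w| = 2p+1 ≥ p.
Write w = xyz as guaranteed by the lemma, with |xy| ≤ p and |y| > 0.
Because |xy| ≤ p and w begins with p copies of a, we have y = a^k with 1 ≤ k ≤ p.
Consider xy^2z = a^{p+k} b^{p+1}. Since k ≥ 1, the a-count p+k is at least p+1, so i < j fails; thus xy^2z ∉ L.
This contradicts the pumping lemma, so L is not regular.

a^{p+k} b^{p+1}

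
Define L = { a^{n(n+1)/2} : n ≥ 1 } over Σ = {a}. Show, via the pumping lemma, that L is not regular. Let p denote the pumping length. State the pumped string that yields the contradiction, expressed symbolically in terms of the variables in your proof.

Suppose for contradiction that L is regular, and let p be the pumping length.
Take w = a^{p(p+1)/2} ∈ L with |w| = p(p+1)/2 ≥ p.
The pumping lemma gives a decomposition w = xyz where |xy| ≤ p and |y| ≥ 1.
Then y = a^k for some k with 1 ≤ k ≤ p.
Pump with i = 2: xy^2z = a^{p(p+1)/2+k}. Since 1 ≤ k ≤ p, p(p+1)/2 < p(p+1)/2+k ≤ p(p+1)/2+p < (p+1)(p+2)/2, so p(p+1)/2+k is strictly between consecutive triangular numbers. So xy^2z ∉ L.
This is a contradiction; hence L is not regular.

a^{p(p+1)/2+k}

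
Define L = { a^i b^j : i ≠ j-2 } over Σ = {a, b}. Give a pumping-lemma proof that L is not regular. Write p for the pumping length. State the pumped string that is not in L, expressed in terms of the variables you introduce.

Toward a contradiction, assume L is regular with pumping length p.
Choose w = a^p b^{p+p!+2}. Since p ≠ (p+p!+2)-2 = p+p!, w ∈ L; and |w| ≥ p.
Write w = xyz as guaranteed by the lemma, with |xy| ≤ p and |y| > 0.
The first p characters of w are a's, so xy (and hence y) consists only of a's. Write y = a^k, 1 ≤ k ≤ p.
Since 1 ≤ k ≤ p, k divides p!; set t = 1 + p!/k. Then xy^t z has p + (p!/k)·k = p + p! copies of a. Now the a-count is p+p! and (b-count)-2 = (p+p!+2)-2 = p+p!, so i ≠ j-2 fails. So xy^t z = a^{p+p!} b^{p+p!+2} ∉ L.
This contradicts the pumping lemma, so L is not regular.

a^{p+p!} b^{p+p!+2}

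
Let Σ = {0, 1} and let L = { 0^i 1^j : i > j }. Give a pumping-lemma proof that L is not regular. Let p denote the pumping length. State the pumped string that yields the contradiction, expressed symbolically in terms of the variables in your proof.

0^{p+1-k} 1^p

Suppose for contradiction that L is regular, and let p be the pumping length.
Choose w = 0^{p+1} 1^p ∈ L, with |w| = 2p+1 ≥ p.
Write w = xyz as guaranteed by the lemma, with |xy| ≤ p and |y| > 0.
Since the first p symbols of w are all 0's and |xy| ≤ p, y lies entirely in the leading 0-block: y = 0^k for some k with 1 ≤ k ≤ p.
Consider xy^0z = xz = 0^{p+1-k} 1^p. Since k ≥ 1, the 0-count p+1-k is at most p, so i > j fails; thus xz ∉ L.
This is a contradiction; hence L is not regular.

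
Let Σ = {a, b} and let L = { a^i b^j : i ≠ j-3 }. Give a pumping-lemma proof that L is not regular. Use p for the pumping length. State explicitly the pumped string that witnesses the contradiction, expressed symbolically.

a^{p+p!} b^{p+p!+3}

Toward a contradiction, assume L is regular with pumping length p.
Choose w = a^p b^{p+p!+3}. Since p ≠ (p+p!+3)-3 = p+p!, w ∈ L; and |w| ≥ p.
Write w = xyz as guaranteed by the lemma, with |xy| ≤ p and |y| > 0.
Because |xy| ≤ p and w begins with p copies of a, we have y = a^k with 1 ≤ k ≤ p.
Since 1 ≤ k ≤ p, k divides p!; set t = 1 + p!/k. Then xy^t z has p + (p!/k)·k = p + p! copies of a. Now the a-count is p+p! and (b-count)-3 = (p+p!+3)-3 = p+p!, so i ≠ j-3 fails. So xy^t z = a^{p+p!} b^{p+p!+3} ∉ L.
This is a contradiction; hence L is not regular.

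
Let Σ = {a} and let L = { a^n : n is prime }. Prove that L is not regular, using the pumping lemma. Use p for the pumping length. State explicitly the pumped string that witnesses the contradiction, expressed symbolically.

a^{q(1+k)}

Suppose for contradiction that L is regular, and let p be the pumping length.
Let q be a prime with q ≥ p+2 (infinitely many primes exist), and take w = a^q ∈ L with |w| = q ≥ p.
By the pumping lemma, w = xyz with |xy| ≤ p and |y| ≥ 1.
Then y = a^k for some k with 1 ≤ k ≤ p.
Since 1 ≤ k ≤ p, |xz| = q-k. Pump with i = q+1: |xy^{q+1}z| = (q-k)+(q+1)k = q+qk = q(1+k), which is composite (both factors ≥ 2). So xy^{q+1}z = a^{q(1+k)} ∉ L.
This is a contradiction; hence L is not regular.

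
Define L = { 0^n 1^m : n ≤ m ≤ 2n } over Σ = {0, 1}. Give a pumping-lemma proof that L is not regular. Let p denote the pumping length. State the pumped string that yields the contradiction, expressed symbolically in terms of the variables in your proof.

Assume L is regular. Let p be the pumping length given by the pumping lemma.
Take w = 0^p 1^p ∈ L (since p ≤ p ≤ 2p), with |w| = 2p ≥ p.
The pumping lemma gives a decomposition w = xyz where |xy| ≤ p and y is nonempty.
Since the first p symbols of w are all 0's and |xy| ≤ p, y lies entirely in the leading 0-block: y = 0^k for some k with 1 ≤ k ≤ p.
Pump with i = 2: xy^2z = 0^{p+k} 1^p. Now n = p+k > p = m, so the condition n ≤ m fails. Thus xy^2z ∉ L.
Contradiction. Therefore L is not regular.

0^{p+k} 1^p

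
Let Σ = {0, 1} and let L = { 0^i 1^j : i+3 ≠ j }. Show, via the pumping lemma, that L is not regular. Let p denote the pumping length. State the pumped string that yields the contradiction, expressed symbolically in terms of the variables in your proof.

0^{p+p!} 1^{p+p!+3}

Suppose for contradiction that L is regular, and let p be the pumping length.
Choose w = 0^p 1^{p+p!+3}. Since p ≠ (p+p!+3)-3 = p+p!, w ∈ L; and |w| ≥ p.
By the pumping lemma, w = xyz with |xy| ≤ p and |y| > 0.
Since the first p symbols of w are all 0's and |xy| ≤ p, y lies entirely in the leading 0-block: y = 0^k for some k with 1 ≤ k ≤ p.
Since 1 ≤ k ≤ p, k divides p!; set t = 1 + p!/k. Then xy^t z has p + (p!/k)·k = p + p! copies of 0. Now the 0-count is p+p! and (1-count)-3 = (p+p!+3)-3 = p+p!, so i+3 ≠ j fails. So xy^t z = 0^{p+p!} 1^{p+p!+3} ∉ L.
This is a contradiction; hence L is not regular.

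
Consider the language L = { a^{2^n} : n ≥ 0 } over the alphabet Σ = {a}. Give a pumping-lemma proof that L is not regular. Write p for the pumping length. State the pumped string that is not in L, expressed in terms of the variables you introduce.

a^{2^p+k}

Assume L is regular; let p be its pumping constant.
Take w = a^{2^p} ∈ L with |w| = 2^p ≥ p.
By the pumping lemma, w = xyz with |xy| ≤ p and y is nonempty.
Then y = a^k for some k with 1 ≤ k ≤ p.
Pump with i = 2: xy^2z = a^{2^p+k}. Since 1 ≤ k ≤ p < 2^p, we have 2^p < 2^p+k < 2^{p+1}, so 2^p+k is not a power of 2. So xy^2z ∉ L.
Contradiction. Therefore L is not regular.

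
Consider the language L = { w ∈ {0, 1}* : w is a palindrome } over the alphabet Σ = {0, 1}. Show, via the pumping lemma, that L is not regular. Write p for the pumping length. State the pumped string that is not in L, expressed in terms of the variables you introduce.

Suppose for contradiction that L is regular, and let p be the pumping length.
Take w = 0^p 1 0^p, a palindrome of length 2p+1 ≥ p.
Write w = xyz as guaranteed by the lemma, with |xy| ≤ p and |y| > 0.
Because |xy| ≤ p and w begins with p copies of 0, we have y = 0^k with 1 ≤ k ≤ p.
Pump with i = 2: xy^2z = 0^{p+k} 1 0^p. Its reverse is 0^p 1 0^{p+k}, which differs from xy^2z since k ≥ 1. So xy^2z is not a palindrome and xy^2z ∉ L.
This is a contradiction; hence L is not regular.

0^{p+k} 1 0^p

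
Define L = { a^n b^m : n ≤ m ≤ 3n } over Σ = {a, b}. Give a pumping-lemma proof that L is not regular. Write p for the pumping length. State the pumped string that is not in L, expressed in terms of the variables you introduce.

a^{p+k} b^p

Assume L is regular. Let p be the pumping length given by the pumping lemma.
Take w = a^p b^p ∈ L (since p ≤ p ≤ 3p), with |w| = 2p ≥ p.
By the pumping lemma, w = xyz with |xy| ≤ p and |y| ≥ 1.
Because |xy| ≤ p and w begins with p copies of a, we have y = a^k with 1 ≤ k ≤ p.
Pump with i = 2: xy^2z = a^{p+k} b^p. Now n = p+k > p = m, so the condition n ≤ m fails. Thus xy^2z ∉ L.
Contradiction. Therefore L is not regular.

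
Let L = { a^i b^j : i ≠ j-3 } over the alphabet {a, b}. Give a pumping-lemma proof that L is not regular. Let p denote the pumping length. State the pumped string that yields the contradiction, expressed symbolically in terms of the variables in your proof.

Assume L is regular; let p be its pumping constant.
Choose w = a^p b^{p+p!+3}. Since p ≠ (p+p!+3)-3 = p+p!, w ∈ L; and |w| ≥ p.
The pumping lemma gives a decomposition w = xyz where |xy| ≤ p and |y| ≥ 1.
Because |xy| ≤ p and w begins with p copies of a, we have y = a^k with 1 ≤ k ≤ p.
Since 1 ≤ k ≤ p, k divides p!; set t = 1 + p!/k. Then xy^t z has p + (p!/k)·k = p + p! copies of a. Now the a-count is p+p! and (b-count)-3 = (p+p!+3)-3 = p+p!, so i ≠ j-3 fails. So xy^t z = a^{p+p!} b^{p+p!+3} ∉ L.
This is a contradiction; hence L is not regular.

a^{p+p!} b^{p+p!+3}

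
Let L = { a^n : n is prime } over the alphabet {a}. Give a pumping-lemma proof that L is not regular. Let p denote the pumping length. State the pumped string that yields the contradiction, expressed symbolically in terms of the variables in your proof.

a^{q(1+k)}

Assume L is regular; let p be its pumping constant.
Let q be a prime with q ≥ p+2 (infinitely many primes exist), and take w = a^q ∈ L with |w| = q ≥ p.
By the pumping lemma, w = xyz with |xy| ≤ p and y is nonempty.
Then y = a^k for some k with 1 ≤ k ≤ p.
Since 1 ≤ k ≤ p, |xz| = q-k. Pump with i = q+1: |xy^{q+1}z| = (q-k)+(q+1)k = q+qk = q(1+k), which is composite (both factors ≥ 2). So xy^{q+1}z = a^{q(1+k)} ∉ L.
This contradicts the pumping lemma, so L is not regular.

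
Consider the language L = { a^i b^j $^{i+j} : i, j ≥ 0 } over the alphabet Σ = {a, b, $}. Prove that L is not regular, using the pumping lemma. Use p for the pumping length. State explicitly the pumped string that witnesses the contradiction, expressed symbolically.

Assume L is regular; let p be its pumping constant.
Take w = a^p b^p $^{2p} ∈ L (with i=j=p, i+j=2p), |w| = 4p ≥ p.
Write w = xyz as guaranteed by the lemma, with |xy| ≤ p and y is nonempty.
Since the first p symbols of w are all a's and |xy| ≤ p, y lies entirely in the leading a-block: y = a^k for some k with 1 ≤ k ≤ p.
Consider xy^2z = a^{p+k} b^p $^{2p}. Now the a- and b-counts sum to 2p+k, but the $-count is 2p ≠ 2p+k. So xy^2z ∉ L.
Contradiction. Therefore L is not regular.

a^{p+k} b^p $^{2p}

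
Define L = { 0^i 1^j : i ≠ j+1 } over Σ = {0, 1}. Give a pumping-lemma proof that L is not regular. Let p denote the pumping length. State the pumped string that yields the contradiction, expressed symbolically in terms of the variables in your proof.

Assume L is regular. Let p be the pumping length given by the pumping lemma.
Choose w = 0^p 1^{p+p!-1}. Since p ≠ (p+p!-1)+1 = p+p!, w ∈ L; and |w| ≥ p.
By the pumping lemma, w = xyz with |xy| ≤ p and y is nonempty.
Since the first p symbols of w are all 0's and |xy| ≤ p, y lies entirely in the leading 0-block: y = 0^k for some k with 1 ≤ k ≤ p.
Since 1 ≤ k ≤ p, k divides p!; set t = 1 + p!/k. Then xy^t z has p + (p!/k)·k = p + p! copies of 0. Now the 0-count is p+p! and (1-count)+1 = (p+p!-1)+1 = p+p!, so i ≠ j+1 fails. So xy^t z = 0^{p+p!} 1^{p+p!-1} ∉ L.
Contradiction. Therefore L is not regular.

0^{p+p!} 1^{p+p!-1}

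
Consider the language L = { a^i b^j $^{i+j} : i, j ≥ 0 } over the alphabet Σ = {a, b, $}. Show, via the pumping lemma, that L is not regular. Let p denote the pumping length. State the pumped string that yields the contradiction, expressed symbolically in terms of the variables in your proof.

a^{p+k} b^p $^{2p}

Toward a contradiction, assume L is regular with pumping length p.
Take w = a^p b^p $^{2p} ∈ L (with i=j=p, i+j=2p), |w| = 4p ≥ p.
By the pumping lemma, w = xyz with |xy| ≤ p and |y| ≥ 1.
Because |xy| ≤ p and w begins with p copies of a, we have y = a^k with 1 ≤ k ≤ p.
Consider xy^2z = a^{p+k} b^p $^{2p}. Now the a- and b-counts sum to 2p+k, but the $-count is 2p ≠ 2p+k. So xy^2z ∉ L.
Contradiction. Therefore L is not regular.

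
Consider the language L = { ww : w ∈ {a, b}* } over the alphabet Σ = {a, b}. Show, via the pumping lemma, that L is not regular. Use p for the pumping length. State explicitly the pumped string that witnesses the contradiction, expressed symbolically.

a^{p+k} b^p a^p b^p

Assume L is regular. Let p be the pumping length given by the pumping lemma.
Take w = a^p b^p a^p b^p = uu where u = a^pb^p; then w ∈ L and |w| = 4p ≥ p.
Write w = xyz as guaranteed by the lemma, with |xy| ≤ p and y is nonempty.
Because |xy| ≤ p and w begins with p copies of a, we have y = a^k with 1 ≤ k ≤ p.
Pump with i = 2: xy^2z = a^{p+k} b^p a^p b^p, of length 4p+k. Suppose this equals vv. The string starts with a and ends with b, so v does too; thus the boundary between the two copies of v is a b→a transition. There is exactly one such transition, at position 2p+k, so |v| = 2p+k and |vv| = 4p+2k ≠ 4p+k since k ≥ 1. So xy^2z ∉ L.
Contradiction. Therefore L is not regular.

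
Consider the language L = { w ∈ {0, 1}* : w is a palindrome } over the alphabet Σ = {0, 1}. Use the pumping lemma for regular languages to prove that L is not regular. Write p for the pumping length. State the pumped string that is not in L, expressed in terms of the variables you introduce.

Toward a contradiction, assume L is regular with pumping length p.
Take w = 0^p 1 0^p, a palindrome of length 2p+1 ≥ p.
By the pumping lemma, w = xyz with |xy| ≤ p and |y| > 0.
Because |xy| ≤ p and w begins with p copies of 0, we have y = 0^k with 1 ≤ k ≤ p.
Pump with i = 2: xy^2z = 0^{p+k} 1 0^p. Its reverse is 0^p 1 0^{p+k}, which differs from xy^2z since k ≥ 1. So xy^2z is not a palindrome and xy^2z ∉ L.
Contradiction. Therefore L is not regular.

0^{p+k} 1 0^p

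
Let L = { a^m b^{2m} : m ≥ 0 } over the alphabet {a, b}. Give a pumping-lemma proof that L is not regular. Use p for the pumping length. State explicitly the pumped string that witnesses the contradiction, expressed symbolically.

a^{p+k} b^{2p}

Assume L is regular. Let p be the pumping length given by the pumping lemma.
Let w = a^p b^{2p} ∈ L; note |w| = 3p ≥ p.
Write w = xyz as guaranteed by the lemma, with |xy| ≤ p and |y| > 0.
Because |xy| ≤ p and w begins with p copies of a, we have y = a^k with 1 ≤ k ≤ p.
Pump with i = 2: xy^2z = a^{p+k} b^{2p}. For this to lie in L we would need 2p = 2(p+k), which forces k = 0. But k ≥ 1, so xy^2z ∉ L.
This contradicts the pumping lemma, so L is not regular.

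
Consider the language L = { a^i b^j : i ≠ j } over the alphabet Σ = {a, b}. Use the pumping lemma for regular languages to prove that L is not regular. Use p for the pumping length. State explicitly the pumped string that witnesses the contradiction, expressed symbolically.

Toward a contradiction, assume L is regular with pumping length p.
Choose w = a^p b^{p+p!}. Since p ≠ p+p!, w ∈ L; and |w| ≥ p.
By the pumping lemma, w = xyz with |xy| ≤ p and y is nonempty.
Since the first p symbols of w are all a's and |xy| ≤ p, y lies entirely in the leading a-block: y = a^k for some k with 1 ≤ k ≤ p.
Since 1 ≤ k ≤ p, k divides p!; set t = 1 + p!/k. Then xy^t z has p + (p!/k)·k = p + p! copies of a. Now the a-count equals the b-count, so i ≠ j fails. So xy^t z = a^{p+p!} b^{p+p!} ∉ L.
Contradiction. Therefore L is not regular.

a^{p+p!} b^{p+p!}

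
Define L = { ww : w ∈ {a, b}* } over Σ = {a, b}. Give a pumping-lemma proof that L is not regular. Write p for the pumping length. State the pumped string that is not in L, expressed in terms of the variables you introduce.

Assume L is regular. Let p be the pumping length given by the pumping lemma.
Take w = a^p b^p a^p b^p = uu where u = a^pb^p; then w ∈ L and |w| = 4p ≥ p.
The pumping lemma gives a decomposition w = xyz where |xy| ≤ p and |y| ≥ 1.
Because |xy| ≤ p and w begins with p copies of a, we have y = a^k with 1 ≤ k ≤ p.
Pump with i = 2: xy^2z = a^{p+k} b^p a^p b^p, of length 4p+k. Suppose this equals vv. The string starts with a and ends with b, so v does too; thus the boundary between the two copies of v is a b→a transition. There is exactly one such transition, at position 2p+k, so |v| = 2p+k and |vv| = 4p+2k ≠ 4p+k since k ≥ 1. So xy^2z ∉ L.
This contradicts the pumping lemma, so L is not regular.

a^{p+k} b^p a^p b^p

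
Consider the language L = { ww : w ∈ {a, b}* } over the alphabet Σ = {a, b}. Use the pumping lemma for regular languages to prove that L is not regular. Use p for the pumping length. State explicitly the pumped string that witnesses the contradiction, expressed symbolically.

a^{p+k} b^p a^p b^p

Toward a contradiction, assume L is regular with pumping length p.
Take w = a^p b^p a^p b^p = uu where u = a^pb^p; then w ∈ L and |w| = 4p ≥ p.
Write w = xyz as guaranteed by the lemma, with |xy| ≤ p and |y| > 0.
The first p characters of w are a's, so xy (and hence y) consists only of a's. Write y = a^k, 1 ≤ k ≤ p.
Pump with i = 2: xy^2z = a^{p+k} b^p a^p b^p, of length 4p+k. Suppose this equals vv. The string starts with a and ends with b, so v does too; thus the boundary between the two copies of v is a b→a transition. There is exactly one such transition, at position 2p+k, so |v| = 2p+k and |vv| = 4p+2k ≠ 4p+k since k ≥ 1. So xy^2z ∉ L.
This contradicts the pumping lemma, so L is not regular.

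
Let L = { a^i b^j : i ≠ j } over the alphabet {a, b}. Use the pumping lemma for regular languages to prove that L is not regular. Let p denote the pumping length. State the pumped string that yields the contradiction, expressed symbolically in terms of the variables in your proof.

Suppose for contradiction that L is regular, and let p be the pumping length.
Choose w = a^p b^{p+p!}. Since p ≠ p+p!, w ∈ L; and |w| ≥ p.
The pumping lemma gives a decomposition w = xyz where |xy| ≤ p and |y| > 0.
The first p characters of w are a's, so xy (and hence y) consists only of a's. Write y = a^k, 1 ≤ k ≤ p.
Since 1 ≤ k ≤ p, k divides p!; set t = 1 + p!/k. Then xy^t z has p + (p!/k)·k = p + p! copies of a. Now the a-count equals the b-count, so i ≠ j fails. So xy^t z = a^{p+p!} b^{p+p!} ∉ L.
This contradicts the pumping lemma, so L is not regular.

a^{p+p!} b^{p+p!}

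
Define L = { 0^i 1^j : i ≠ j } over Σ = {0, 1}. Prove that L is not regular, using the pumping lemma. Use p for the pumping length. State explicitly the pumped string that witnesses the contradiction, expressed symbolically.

0^{p+p!} 1^{p+p!}

Suppose for contradiction that L is regular, and let p be the pumping length.
Choose w = 0^p 1^{p+p!}. Since p ≠ p+p!, w ∈ L; and |w| ≥ p.
By the pumping lemma, w = xyz with |xy| ≤ p and |y| ≥ 1.
Because |xy| ≤ p and w begins with p copies of 0, we have y = 0^k with 1 ≤ k ≤ p.
Since 1 ≤ k ≤ p, k divides p!; set t = 1 + p!/k. Then xy^t z has p + (p!/k)·k = p + p! copies of 0. Now the 0-count equals the 1-count, so i ≠ j fails. So xy^t z = 0^{p+p!} 1^{p+p!} ∉ L.
This contradicts the pumping lemma, so L is not regular.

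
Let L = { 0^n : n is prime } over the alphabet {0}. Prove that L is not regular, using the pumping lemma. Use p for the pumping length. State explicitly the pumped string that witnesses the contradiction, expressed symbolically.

Suppose for contradiction that L is regular, and let p be the pumping length.
Let q be a prime with q ≥ p+2 (infinitely many primes exist), and take w = 0^q ∈ L with |w| = q ≥ p.
The pumping lemma gives a decomposition w = xyz where |xy| ≤ p and y is nonempty.
Then y = 0^k for some k with 1 ≤ k ≤ p.
Since 1 ≤ k ≤ p, |xz| = q-k. Pump with i = q+1: |xy^{q+1}z| = (q-k)+(q+1)k = q+qk = q(1+k), which is composite (both factors ≥ 2). So xy^{q+1}z = 0^{q(1+k)} ∉ L.
This contradicts the pumping lemma, so L is not regular.

0^{q(1+k)}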